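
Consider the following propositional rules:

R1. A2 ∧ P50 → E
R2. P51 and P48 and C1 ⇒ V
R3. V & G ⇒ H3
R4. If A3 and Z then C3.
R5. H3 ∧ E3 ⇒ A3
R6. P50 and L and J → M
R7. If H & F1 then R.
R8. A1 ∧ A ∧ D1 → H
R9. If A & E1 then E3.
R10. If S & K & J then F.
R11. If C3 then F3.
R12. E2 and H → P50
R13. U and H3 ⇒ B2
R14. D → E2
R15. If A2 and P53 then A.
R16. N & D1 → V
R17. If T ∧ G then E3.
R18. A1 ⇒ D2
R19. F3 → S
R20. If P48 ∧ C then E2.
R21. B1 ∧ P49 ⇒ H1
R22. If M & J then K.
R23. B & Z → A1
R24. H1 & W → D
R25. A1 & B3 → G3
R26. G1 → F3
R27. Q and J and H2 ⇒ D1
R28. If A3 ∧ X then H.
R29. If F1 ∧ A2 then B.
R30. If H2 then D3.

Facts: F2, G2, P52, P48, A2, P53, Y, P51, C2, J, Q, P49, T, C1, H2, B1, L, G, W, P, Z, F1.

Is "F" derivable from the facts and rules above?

V  (by R2: P51, P48, C1)
H3  (by R3: V, G)
A  (by R15: A2, P53)
E3  (by R17: T, G)
H1  (by R21: B1, P49)
D  (by R24: H1, W)
D1  (by R27: Q, J, H2)
B  (by R29: F1, A2)
A3  (by R5: H3, E3)
E2  (by R14: D)
A1  (by R23: B, Z)
C3  (by R4: A3, Z)
H  (by R8: A1, A, D1)
F3  (by R11: C3)
P50  (by R12: E2, H)
S  (by R19: F3)
M  (by R6: P50, L, J)
K  (by R22: M, J)
F  (by R10: S, K, J)

Yes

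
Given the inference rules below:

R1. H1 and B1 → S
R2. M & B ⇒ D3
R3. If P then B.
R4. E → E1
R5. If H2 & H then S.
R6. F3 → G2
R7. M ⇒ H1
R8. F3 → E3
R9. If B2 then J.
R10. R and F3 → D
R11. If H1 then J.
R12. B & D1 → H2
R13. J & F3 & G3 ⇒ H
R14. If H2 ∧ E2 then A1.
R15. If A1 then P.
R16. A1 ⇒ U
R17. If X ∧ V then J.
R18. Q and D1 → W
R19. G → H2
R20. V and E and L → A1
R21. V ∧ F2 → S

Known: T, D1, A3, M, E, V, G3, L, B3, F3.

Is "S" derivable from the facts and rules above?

Yes

H1  (by R7: M)
J  (by R11: H1)
H  (by R13: J, F3, G3)
A1  (by R20: V, E, L)
P  (by R15: A1)
B  (by R3: P)
H2  (by R12: B, D1)
S  (by R5: H2, H)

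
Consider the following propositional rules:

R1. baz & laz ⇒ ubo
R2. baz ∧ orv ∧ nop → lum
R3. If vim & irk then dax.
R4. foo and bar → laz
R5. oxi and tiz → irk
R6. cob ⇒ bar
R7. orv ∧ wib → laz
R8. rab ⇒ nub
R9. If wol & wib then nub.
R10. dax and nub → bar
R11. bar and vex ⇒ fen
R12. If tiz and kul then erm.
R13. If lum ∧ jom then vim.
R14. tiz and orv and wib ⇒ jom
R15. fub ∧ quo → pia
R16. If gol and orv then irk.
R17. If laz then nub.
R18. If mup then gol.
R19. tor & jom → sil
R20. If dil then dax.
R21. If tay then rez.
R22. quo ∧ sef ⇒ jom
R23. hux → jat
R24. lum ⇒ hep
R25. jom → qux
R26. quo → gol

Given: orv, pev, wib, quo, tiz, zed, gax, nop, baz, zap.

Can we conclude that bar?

Yes

lum  (by R2: baz, orv, nop)
laz  (by R7: orv, wib)
jom  (by R14: tiz, orv, wib)
nub  (by R17: laz)
gol  (by R26: quo)
vim  (by R13: lum, jom)
irk  (by R16: gol, orv)
dax  (by R3: vim, irk)
bar  (by R10: dax, nub)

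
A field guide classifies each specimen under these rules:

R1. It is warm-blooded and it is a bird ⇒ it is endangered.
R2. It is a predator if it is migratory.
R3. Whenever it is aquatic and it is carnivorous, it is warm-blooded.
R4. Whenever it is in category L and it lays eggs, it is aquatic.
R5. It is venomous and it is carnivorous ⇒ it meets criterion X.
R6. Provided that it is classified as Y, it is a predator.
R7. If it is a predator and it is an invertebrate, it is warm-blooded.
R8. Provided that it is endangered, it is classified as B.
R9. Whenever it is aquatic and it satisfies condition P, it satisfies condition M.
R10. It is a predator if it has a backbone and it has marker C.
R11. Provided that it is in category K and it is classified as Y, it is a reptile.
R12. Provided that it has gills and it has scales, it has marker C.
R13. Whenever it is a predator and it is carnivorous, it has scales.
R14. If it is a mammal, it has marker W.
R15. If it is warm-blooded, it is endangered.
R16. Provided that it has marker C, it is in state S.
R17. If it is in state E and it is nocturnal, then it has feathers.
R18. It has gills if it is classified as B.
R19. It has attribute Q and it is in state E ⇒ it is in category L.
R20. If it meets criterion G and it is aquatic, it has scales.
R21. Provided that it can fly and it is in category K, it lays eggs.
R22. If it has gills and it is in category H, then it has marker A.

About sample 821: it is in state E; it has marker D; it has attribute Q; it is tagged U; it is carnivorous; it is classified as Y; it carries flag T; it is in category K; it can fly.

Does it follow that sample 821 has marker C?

Yes

By R6 (it is classified as Y): it is a predator.
By R13 (it is a predator, it is carnivorous): it has scales.
By R19 (it has attribute Q, it is in state E): it is in category L.
By R21 (it can fly, it is in category K): it lays eggs.
By R4 (it is in category L, it lays eggs): it is aquatic.
By R3 (it is aquatic, it is carnivorous): it is warm-blooded.
By R15 (it is warm-blooded): it is endangered.
By R8 (it is endangered): it is classified as B.
By R18 (it is classified as B): it has gills.
By R12 (it has gills, it has scales): it has marker C.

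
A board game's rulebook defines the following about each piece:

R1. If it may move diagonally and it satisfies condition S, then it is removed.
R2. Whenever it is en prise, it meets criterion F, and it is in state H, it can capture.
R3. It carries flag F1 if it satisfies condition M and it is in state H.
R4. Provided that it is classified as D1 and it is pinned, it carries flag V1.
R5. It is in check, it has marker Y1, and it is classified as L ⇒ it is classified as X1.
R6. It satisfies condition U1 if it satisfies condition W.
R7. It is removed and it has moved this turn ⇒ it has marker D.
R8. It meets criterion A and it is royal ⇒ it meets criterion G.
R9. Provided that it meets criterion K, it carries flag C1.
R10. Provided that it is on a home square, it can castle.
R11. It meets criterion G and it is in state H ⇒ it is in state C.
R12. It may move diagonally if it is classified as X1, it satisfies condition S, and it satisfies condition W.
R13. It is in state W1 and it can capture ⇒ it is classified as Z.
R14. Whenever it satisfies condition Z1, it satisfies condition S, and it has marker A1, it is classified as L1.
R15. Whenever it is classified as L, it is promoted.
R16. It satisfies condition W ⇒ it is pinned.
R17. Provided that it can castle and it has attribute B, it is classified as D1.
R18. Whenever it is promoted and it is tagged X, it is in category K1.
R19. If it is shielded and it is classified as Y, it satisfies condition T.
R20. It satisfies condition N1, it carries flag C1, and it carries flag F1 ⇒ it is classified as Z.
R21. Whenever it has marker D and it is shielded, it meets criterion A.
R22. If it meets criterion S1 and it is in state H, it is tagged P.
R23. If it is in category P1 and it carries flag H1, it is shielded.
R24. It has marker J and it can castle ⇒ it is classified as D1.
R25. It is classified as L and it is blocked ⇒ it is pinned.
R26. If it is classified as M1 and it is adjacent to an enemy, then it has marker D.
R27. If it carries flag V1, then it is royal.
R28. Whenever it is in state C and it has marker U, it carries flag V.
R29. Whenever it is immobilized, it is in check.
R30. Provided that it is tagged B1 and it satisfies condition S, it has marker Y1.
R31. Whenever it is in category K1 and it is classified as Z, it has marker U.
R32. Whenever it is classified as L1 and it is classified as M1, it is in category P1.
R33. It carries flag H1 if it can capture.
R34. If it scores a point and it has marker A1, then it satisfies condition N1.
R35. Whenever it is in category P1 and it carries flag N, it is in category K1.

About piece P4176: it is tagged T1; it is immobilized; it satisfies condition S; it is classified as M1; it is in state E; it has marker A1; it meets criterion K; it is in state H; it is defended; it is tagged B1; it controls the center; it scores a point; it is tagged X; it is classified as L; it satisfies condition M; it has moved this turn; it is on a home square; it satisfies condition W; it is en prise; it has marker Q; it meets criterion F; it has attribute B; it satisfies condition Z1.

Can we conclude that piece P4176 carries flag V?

Yes

By R2 (it is en prise, it meets criterion F, it is in state H): it can capture.
By R3 (it satisfies condition M, it is in state H): it carries flag F1.
By R9 (it meets criterion K): it carries flag C1.
By R10 (it is on a home square): it can castle.
By R14 (it satisfies condition Z1, it satisfies condition S, it has marker A1): it is classified as L1.
By R15 (it is classified as L): it is promoted.
By R16 (it satisfies condition W): it is pinned.
By R17 (it can castle, it has attribute B): it is classified as D1.
By R18 (it is promoted, it is tagged X): it is in category K1.
By R29 (it is immobilized): it is in check.
By R30 (it is tagged B1, it satisfies condition S): it has marker Y1.
By R32 (it is classified as L1, it is classified as M1): it is in category P1.
By R33 (it can capture): it carries flag H1.
By R34 (it scores a point, it has marker A1): it satisfies condition N1.
By R4 (it is classified as D1, it is pinned): it carries flag V1.
By R5 (it is in check, it has marker Y1, it is classified as L): it is classified as X1.
By R12 (it is classified as X1, it satisfies condition S, it satisfies condition W): it may move diagonally.
By R20 (it satisfies condition N1, it carries flag C1, it carries flag F1): it is classified as Z.
By R23 (it is in category P1, it carries flag H1): it is shielded.
By R27 (it carries flag V1): it is royal.
By R31 (it is in category K1, it is classified as Z): it has marker U.
By R1 (it may move diagonally, it satisfies condition S): it is removed.
By R7 (it is removed, it has moved this turn): it has marker D.
By R21 (it has marker D, it is shielded): it meets criterion A.
By R8 (it meets criterion A, it is royal): it meets criterion G.
By R11 (it meets criterion G, it is in state H): it is in state C.
By R28 (it is in state C, it has marker U): it carries flag V.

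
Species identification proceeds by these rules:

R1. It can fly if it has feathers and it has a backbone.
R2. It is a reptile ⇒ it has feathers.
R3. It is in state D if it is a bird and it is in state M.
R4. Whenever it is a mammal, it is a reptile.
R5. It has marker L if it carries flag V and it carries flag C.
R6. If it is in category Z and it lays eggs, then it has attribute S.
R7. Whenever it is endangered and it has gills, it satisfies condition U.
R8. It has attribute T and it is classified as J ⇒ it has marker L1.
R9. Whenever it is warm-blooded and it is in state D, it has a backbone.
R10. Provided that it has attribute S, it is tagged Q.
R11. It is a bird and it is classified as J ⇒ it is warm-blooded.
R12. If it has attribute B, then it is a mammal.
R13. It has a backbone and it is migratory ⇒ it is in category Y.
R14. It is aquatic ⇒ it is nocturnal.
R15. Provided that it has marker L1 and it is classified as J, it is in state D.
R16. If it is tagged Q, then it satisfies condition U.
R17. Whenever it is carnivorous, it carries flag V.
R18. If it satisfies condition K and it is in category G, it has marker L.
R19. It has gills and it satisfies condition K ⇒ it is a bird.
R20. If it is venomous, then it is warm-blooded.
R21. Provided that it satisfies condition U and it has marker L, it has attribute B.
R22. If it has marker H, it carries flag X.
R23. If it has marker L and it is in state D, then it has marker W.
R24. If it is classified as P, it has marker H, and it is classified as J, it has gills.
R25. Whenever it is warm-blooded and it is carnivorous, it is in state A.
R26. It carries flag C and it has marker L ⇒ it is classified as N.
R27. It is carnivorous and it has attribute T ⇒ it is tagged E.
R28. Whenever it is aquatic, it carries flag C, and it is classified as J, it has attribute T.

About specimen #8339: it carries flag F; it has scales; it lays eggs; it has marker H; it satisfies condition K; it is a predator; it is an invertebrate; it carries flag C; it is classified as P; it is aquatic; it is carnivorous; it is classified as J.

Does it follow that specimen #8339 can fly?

No

Forward chaining from the given facts derives: is nocturnal, carries flag V, carries flag X, has gills, has attribute T, has marker L, has marker L1, is in state D, is a bird, has marker W, is classified as N, is tagged E, is warm-blooded, is in state A, has a backbone.
The only rule concluding "it can fly" is R1, which needs "it has feathers"; that is never established.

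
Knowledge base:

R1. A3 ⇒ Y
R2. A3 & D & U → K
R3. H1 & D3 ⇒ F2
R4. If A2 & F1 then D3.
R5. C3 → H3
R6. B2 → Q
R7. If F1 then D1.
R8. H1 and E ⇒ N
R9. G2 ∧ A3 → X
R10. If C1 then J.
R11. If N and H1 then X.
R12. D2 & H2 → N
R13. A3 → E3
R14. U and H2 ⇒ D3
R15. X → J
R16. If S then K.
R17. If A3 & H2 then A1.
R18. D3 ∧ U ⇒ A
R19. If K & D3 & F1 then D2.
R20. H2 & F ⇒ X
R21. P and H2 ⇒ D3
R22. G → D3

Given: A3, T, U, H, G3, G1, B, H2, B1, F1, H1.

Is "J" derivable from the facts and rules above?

Forward chaining from the given facts derives: Y, D1, E3, D3, A1, A, F2.
Rules concluding J: R10 needs C1; R15 needs X — none of these are established.

No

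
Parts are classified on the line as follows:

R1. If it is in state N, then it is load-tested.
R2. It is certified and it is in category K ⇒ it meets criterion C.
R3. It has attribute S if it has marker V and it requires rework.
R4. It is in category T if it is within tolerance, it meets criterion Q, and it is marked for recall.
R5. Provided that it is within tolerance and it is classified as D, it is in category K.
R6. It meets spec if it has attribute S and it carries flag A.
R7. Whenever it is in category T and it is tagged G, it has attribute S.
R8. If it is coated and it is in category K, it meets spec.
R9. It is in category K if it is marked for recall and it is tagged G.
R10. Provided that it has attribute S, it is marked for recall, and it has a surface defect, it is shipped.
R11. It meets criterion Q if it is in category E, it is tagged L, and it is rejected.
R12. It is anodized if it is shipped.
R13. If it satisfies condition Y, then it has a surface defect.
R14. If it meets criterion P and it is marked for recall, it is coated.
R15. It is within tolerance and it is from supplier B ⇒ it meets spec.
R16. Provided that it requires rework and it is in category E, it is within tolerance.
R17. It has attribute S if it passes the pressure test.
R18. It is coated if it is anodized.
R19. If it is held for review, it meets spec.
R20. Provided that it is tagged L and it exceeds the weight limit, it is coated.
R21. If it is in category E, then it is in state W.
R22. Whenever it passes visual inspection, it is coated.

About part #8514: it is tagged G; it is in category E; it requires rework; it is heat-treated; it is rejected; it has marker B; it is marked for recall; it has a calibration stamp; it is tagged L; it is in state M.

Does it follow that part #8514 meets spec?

No

Forward chaining from the given facts derives: is in category K, meets criterion Q, is within tolerance, is in state W, is in category T, has attribute S.
Rules concluding "it meets spec": R6 needs "it carries flag A"; R8 needs "it is coated"; R15 needs "it is from supplier B"; R19 needs "it is held for review" — none of these are established.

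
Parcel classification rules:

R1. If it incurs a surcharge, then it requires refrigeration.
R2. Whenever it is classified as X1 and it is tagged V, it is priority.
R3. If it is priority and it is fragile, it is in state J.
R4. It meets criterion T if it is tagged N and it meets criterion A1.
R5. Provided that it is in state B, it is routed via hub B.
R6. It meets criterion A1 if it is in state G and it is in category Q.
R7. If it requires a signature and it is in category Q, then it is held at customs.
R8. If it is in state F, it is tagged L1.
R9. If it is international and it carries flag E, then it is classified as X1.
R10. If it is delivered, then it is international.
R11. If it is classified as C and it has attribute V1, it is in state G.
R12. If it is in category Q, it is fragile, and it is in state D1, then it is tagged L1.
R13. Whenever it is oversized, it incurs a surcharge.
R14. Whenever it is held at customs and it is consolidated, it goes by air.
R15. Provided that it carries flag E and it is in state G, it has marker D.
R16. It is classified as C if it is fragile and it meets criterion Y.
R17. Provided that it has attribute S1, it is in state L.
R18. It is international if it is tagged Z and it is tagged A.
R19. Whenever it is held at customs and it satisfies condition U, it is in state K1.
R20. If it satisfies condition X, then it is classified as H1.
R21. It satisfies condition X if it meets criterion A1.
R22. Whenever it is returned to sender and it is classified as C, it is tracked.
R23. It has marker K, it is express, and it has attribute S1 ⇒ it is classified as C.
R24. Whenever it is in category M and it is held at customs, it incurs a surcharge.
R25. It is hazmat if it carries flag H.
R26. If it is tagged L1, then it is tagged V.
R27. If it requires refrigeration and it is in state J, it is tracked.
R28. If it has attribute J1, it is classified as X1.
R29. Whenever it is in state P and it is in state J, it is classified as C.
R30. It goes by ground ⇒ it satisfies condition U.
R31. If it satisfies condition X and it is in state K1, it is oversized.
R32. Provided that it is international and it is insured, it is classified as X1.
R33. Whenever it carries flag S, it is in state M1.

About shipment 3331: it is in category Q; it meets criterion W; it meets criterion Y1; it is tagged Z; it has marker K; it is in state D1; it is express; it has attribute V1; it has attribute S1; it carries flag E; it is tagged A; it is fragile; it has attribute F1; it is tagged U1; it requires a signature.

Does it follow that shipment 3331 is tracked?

No

Forward chaining from the given facts derives: is held at customs, is tagged L1, is in state L, is international, is classified as C, is tagged V, is classified as X1, is in state G, has marker D, is priority, is in state J, meets criterion A1, satisfies condition X, is classified as H1.
Rules concluding "it is tracked": R22 needs "it is returned to sender"; R27 needs "it requires refrigeration" — none of these are established.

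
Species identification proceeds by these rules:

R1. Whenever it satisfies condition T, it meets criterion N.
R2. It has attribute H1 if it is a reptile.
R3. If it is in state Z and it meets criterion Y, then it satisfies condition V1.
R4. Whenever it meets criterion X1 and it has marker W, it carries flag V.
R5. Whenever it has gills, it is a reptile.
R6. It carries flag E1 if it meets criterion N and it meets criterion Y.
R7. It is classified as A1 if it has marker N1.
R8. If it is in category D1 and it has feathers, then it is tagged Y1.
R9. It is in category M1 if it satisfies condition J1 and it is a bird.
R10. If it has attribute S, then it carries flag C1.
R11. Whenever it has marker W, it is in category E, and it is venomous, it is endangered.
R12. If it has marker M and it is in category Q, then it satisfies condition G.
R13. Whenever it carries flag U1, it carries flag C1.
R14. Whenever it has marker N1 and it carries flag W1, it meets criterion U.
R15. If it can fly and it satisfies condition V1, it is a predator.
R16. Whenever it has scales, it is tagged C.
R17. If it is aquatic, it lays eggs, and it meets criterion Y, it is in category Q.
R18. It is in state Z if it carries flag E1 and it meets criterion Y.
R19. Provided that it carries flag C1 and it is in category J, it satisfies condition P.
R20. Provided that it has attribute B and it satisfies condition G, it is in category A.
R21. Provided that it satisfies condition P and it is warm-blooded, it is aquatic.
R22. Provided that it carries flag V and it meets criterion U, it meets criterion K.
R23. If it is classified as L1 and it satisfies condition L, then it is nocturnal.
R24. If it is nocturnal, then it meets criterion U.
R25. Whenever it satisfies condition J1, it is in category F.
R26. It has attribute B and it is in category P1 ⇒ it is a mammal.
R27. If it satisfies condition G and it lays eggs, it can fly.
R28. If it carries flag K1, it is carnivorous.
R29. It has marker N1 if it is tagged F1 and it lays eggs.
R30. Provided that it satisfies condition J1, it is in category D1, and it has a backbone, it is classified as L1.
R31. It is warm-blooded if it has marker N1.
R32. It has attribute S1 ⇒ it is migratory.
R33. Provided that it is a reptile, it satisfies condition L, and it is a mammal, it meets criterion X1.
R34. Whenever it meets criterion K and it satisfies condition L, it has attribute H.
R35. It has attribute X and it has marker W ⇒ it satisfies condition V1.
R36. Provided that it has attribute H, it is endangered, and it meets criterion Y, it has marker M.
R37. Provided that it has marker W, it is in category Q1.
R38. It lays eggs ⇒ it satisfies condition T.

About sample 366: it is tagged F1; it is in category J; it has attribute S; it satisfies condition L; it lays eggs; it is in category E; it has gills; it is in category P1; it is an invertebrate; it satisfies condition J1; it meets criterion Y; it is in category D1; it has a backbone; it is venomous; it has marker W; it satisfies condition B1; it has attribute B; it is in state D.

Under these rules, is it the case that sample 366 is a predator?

Yes

By R5 (it has gills): it is a reptile.
By R10 (it has attribute S): it carries flag C1.
By R11 (it has marker W, it is in category E, it is venomous): it is endangered.
By R19 (it carries flag C1, it is in category J): it satisfies condition P.
By R26 (it has attribute B, it is in category P1): it is a mammal.
By R29 (it is tagged F1, it lays eggs): it has marker N1.
By R30 (it satisfies condition J1, it is in category D1, it has a backbone): it is classified as L1.
By R31 (it has marker N1): it is warm-blooded.
By R33 (it is a reptile, it satisfies condition L, it is a mammal): it meets criterion X1.
By R38 (it lays eggs): it satisfies condition T.
By R1 (it satisfies condition T): it meets criterion N.
By R4 (it meets criterion X1, it has marker W): it carries flag V.
By R6 (it meets criterion N, it meets criterion Y): it carries flag E1.
By R18 (it carries flag E1, it meets criterion Y): it is in state Z.
By R21 (it satisfies condition P, it is warm-blooded): it is aquatic.
By R23 (it is classified as L1, it satisfies condition L): it is nocturnal.
By R24 (it is nocturnal): it meets criterion U.
By R3 (it is in state Z, it meets criterion Y): it satisfies condition V1.
By R17 (it is aquatic, it lays eggs, it meets criterion Y): it is in category Q.
By R22 (it carries flag V, it meets criterion U): it meets criterion K.
By R34 (it meets criterion K, it satisfies condition L): it has attribute H.
By R36 (it has attribute H, it is endangered, it meets criterion Y): it has marker M.
By R12 (it has marker M, it is in category Q): it satisfies condition G.
By R27 (it satisfies condition G, it lays eggs): it can fly.
By R15 (it can fly, it satisfies condition V1): it is a predator.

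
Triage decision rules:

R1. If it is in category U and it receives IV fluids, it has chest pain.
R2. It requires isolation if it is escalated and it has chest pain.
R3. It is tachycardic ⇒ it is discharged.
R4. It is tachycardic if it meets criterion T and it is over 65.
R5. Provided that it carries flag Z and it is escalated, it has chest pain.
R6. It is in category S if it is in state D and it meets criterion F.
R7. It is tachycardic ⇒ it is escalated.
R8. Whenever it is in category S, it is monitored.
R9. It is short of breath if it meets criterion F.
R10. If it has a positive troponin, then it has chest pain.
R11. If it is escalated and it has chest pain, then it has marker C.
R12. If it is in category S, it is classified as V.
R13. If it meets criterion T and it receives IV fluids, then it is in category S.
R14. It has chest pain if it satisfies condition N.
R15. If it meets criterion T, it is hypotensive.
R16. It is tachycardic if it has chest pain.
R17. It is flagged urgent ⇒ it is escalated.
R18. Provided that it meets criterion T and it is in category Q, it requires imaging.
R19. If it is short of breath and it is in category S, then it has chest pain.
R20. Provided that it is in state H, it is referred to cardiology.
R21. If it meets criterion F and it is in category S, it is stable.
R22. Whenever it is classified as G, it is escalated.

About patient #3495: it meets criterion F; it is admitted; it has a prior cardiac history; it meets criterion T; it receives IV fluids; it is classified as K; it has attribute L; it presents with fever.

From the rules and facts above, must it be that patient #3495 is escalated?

By R9 (it meets criterion F): it is short of breath.
By R13 (it meets criterion T, it receives IV fluids): it is in category S.
By R19 (it is short of breath, it is in category S): it has chest pain.
By R16 (it has chest pain): it is tachycardic.
By R7 (it is tachycardic): it is escalated.

Yes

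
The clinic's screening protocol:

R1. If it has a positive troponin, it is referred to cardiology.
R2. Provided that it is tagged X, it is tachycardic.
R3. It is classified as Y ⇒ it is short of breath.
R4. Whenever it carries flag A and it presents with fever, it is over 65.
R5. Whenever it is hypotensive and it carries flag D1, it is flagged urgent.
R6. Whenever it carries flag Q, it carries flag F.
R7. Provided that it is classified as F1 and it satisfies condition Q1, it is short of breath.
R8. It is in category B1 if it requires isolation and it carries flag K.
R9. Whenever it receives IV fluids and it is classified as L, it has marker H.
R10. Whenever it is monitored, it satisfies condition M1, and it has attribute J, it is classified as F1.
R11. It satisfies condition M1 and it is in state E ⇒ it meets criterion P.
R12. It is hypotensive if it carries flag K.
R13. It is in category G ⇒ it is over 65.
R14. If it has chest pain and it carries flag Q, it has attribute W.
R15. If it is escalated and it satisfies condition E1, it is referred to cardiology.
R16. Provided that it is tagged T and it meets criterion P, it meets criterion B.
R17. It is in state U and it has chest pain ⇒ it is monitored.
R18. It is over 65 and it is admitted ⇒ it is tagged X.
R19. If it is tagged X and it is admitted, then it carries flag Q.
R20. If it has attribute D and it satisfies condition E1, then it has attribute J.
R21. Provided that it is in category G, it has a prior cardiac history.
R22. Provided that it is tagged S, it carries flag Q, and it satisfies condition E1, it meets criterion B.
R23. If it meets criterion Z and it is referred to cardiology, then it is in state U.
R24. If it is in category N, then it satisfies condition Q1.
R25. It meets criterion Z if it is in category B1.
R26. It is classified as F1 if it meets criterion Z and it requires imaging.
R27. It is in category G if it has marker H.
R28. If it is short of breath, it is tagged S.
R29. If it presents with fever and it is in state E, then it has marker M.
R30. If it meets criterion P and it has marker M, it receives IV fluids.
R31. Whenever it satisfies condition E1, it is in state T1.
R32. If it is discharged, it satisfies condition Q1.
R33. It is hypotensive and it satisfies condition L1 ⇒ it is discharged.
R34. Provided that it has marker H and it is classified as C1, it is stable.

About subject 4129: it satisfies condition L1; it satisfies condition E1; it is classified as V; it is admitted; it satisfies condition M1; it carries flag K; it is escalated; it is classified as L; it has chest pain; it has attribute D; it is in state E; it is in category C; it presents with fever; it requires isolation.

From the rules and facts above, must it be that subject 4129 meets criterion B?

Yes

By R8 (it requires isolation, it carries flag K): it is in category B1.
By R11 (it satisfies condition M1, it is in state E): it meets criterion P.
By R12 (it carries flag K): it is hypotensive.
By R15 (it is escalated, it satisfies condition E1): it is referred to cardiology.
By R20 (it has attribute D, it satisfies condition E1): it has attribute J.
By R25 (it is in category B1): it meets criterion Z.
By R29 (it presents with fever, it is in state E): it has marker M.
By R30 (it meets criterion P, it has marker M): it receives IV fluids.
By R33 (it is hypotensive, it satisfies condition L1): it is discharged.
By R9 (it receives IV fluids, it is classified as L): it has marker H.
By R23 (it meets criterion Z, it is referred to cardiology): it is in state U.
By R27 (it has marker H): it is in category G.
By R32 (it is discharged): it satisfies condition Q1.
By R13 (it is in category G): it is over 65.
By R17 (it is in state U, it has chest pain): it is monitored.
By R18 (it is over 65, it is admitted): it is tagged X.
By R19 (it is tagged X, it is admitted): it carries flag Q.
By R10 (it is monitored, it satisfies condition M1, it has attribute J): it is classified as F1.
By R7 (it is classified as F1, it satisfies condition Q1): it is short of breath.
By R28 (it is short of breath): it is tagged S.
By R22 (it is tagged S, it carries flag Q, it satisfies condition E1): it meets criterion B.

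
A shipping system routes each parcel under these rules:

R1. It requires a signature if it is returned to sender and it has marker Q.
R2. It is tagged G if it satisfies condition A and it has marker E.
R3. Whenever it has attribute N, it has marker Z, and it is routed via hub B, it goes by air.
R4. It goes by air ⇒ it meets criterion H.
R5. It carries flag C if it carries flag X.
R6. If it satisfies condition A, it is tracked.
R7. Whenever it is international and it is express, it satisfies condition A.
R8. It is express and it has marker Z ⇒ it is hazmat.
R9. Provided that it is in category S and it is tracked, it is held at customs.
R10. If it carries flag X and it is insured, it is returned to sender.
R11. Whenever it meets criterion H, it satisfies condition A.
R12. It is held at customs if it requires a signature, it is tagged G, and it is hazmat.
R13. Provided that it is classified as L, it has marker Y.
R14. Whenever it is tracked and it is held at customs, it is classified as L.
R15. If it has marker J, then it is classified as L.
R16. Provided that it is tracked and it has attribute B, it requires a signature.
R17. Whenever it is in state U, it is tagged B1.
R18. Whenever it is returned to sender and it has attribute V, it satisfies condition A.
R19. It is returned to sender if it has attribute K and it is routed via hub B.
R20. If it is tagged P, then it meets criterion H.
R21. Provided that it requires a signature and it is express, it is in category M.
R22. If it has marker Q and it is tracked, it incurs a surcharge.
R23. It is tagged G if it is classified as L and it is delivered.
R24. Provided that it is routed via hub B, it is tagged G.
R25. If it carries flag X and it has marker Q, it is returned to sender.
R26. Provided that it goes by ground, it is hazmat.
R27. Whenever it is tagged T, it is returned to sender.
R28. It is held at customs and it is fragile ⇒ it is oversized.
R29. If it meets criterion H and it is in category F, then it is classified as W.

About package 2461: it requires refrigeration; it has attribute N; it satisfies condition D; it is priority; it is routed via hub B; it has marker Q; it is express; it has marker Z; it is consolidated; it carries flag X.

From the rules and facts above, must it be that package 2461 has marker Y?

By R3 (it has attribute N, it has marker Z, it is routed via hub B): it goes by air.
By R4 (it goes by air): it meets criterion H.
By R8 (it is express, it has marker Z): it is hazmat.
By R11 (it meets criterion H): it satisfies condition A.
By R24 (it is routed via hub B): it is tagged G.
By R25 (it carries flag X, it has marker Q): it is returned to sender.
By R1 (it is returned to sender, it has marker Q): it requires a signature.
By R6 (it satisfies condition A): it is tracked.
By R12 (it requires a signature, it is tagged G, it is hazmat): it is held at customs.
By R14 (it is tracked, it is held at customs): it is classified as L.
By R13 (it is classified as L): it has marker Y.

Yes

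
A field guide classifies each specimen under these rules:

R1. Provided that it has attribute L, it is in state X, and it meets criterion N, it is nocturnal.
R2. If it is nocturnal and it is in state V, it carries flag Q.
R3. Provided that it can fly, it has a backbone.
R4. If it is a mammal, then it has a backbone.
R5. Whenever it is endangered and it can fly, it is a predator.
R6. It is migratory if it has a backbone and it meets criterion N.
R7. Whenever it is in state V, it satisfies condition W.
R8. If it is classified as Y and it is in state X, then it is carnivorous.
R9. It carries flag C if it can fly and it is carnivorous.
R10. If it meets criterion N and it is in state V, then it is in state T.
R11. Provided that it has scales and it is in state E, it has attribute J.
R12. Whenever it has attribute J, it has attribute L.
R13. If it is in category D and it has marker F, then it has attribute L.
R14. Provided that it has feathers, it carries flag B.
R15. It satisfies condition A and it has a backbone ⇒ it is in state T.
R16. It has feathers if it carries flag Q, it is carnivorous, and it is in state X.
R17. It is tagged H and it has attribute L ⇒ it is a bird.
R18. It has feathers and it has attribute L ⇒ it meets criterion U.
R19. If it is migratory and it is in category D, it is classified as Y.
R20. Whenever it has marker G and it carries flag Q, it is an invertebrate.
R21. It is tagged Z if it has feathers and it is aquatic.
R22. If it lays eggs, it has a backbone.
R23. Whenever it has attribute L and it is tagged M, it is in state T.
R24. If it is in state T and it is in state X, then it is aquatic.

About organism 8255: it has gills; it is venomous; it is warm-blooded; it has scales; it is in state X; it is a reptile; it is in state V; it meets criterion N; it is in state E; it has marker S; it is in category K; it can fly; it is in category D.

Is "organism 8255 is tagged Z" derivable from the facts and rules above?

Yes

By R3 (it can fly): it has a backbone.
By R6 (it has a backbone, it meets criterion N): it is migratory.
By R10 (it meets criterion N, it is in state V): it is in state T.
By R11 (it has scales, it is in state E): it has attribute J.
By R12 (it has attribute J): it has attribute L.
By R19 (it is migratory, it is in category D): it is classified as Y.
By R24 (it is in state T, it is in state X): it is aquatic.
By R1 (it has attribute L, it is in state X, it meets criterion N): it is nocturnal.
By R2 (it is nocturnal, it is in state V): it carries flag Q.
By R8 (it is classified as Y, it is in state X): it is carnivorous.
By R16 (it carries flag Q, it is carnivorous, it is in state X): it has feathers.
By R21 (it has feathers, it is aquatic): it is tagged Z.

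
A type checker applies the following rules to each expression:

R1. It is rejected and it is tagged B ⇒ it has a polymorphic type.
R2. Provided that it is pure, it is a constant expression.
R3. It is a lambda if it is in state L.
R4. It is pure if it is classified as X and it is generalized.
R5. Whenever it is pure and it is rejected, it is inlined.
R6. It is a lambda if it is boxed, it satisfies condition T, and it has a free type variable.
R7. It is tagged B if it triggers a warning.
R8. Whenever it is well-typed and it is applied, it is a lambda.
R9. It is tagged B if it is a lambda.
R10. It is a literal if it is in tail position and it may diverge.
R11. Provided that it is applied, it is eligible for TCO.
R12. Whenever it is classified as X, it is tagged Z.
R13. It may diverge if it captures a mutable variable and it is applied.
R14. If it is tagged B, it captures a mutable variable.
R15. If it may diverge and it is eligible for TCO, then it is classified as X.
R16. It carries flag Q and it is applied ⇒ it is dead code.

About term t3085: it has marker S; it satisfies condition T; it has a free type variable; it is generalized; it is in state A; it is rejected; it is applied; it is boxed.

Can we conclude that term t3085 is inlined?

Yes

By R6 (it is boxed, it satisfies condition T, it has a free type variable): it is a lambda.
By R9 (it is a lambda): it is tagged B.
By R11 (it is applied): it is eligible for TCO.
By R14 (it is tagged B): it captures a mutable variable.
By R13 (it captures a mutable variable, it is applied): it may diverge.
By R15 (it may diverge, it is eligible for TCO): it is classified as X.
By R4 (it is classified as X, it is generalized): it is pure.
By R5 (it is pure, it is rejected): it is inlined.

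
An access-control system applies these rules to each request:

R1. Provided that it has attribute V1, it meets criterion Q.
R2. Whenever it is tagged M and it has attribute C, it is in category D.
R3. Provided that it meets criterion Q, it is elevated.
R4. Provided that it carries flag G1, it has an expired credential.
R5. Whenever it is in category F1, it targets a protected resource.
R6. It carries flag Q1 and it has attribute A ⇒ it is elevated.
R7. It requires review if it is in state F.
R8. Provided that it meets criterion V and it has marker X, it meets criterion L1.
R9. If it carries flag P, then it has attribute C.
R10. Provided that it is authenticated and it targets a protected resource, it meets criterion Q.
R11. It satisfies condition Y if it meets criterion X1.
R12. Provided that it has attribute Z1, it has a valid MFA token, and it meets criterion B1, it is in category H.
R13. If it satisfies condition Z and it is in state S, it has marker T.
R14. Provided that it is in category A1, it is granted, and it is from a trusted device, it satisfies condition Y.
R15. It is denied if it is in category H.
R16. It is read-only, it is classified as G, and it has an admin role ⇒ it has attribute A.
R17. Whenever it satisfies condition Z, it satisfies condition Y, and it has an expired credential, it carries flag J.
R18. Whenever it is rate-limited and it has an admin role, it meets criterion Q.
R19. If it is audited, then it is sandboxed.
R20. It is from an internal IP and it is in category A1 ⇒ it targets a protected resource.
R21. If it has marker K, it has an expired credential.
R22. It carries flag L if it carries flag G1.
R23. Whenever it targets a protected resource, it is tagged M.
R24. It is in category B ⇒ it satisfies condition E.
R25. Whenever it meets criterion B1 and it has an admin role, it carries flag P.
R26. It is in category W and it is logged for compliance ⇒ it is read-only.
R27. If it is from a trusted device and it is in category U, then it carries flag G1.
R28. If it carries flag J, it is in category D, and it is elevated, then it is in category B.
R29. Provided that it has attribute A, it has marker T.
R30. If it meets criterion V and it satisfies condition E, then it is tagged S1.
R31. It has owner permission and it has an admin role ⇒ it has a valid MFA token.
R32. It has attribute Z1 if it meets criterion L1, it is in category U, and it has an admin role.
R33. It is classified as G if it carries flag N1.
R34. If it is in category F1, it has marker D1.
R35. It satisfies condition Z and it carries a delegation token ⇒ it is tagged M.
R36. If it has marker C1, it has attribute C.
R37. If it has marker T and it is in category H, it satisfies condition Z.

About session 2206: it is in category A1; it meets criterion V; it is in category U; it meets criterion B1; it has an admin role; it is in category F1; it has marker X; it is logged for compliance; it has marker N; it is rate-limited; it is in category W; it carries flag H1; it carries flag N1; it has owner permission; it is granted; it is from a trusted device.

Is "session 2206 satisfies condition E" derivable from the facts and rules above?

Yes

By R5 (it is in category F1): it targets a protected resource.
By R8 (it meets criterion V, it has marker X): it meets criterion L1.
By R14 (it is in category A1, it is granted, it is from a trusted device): it satisfies condition Y.
By R18 (it is rate-limited, it has an admin role): it meets criterion Q.
By R23 (it targets a protected resource): it is tagged M.
By R25 (it meets criterion B1, it has an admin role): it carries flag P.
By R26 (it is in category W, it is logged for compliance): it is read-only.
By R27 (it is from a trusted device, it is in category U): it carries flag G1.
By R31 (it has owner permission, it has an admin role): it has a valid MFA token.
By R32 (it meets criterion L1, it is in category U, it has an admin role): it has attribute Z1.
By R33 (it carries flag N1): it is classified as G.
By R3 (it meets criterion Q): it is elevated.
By R4 (it carries flag G1): it has an expired credential.
By R9 (it carries flag P): it has attribute C.
By R12 (it has attribute Z1, it has a valid MFA token, it meets criterion B1): it is in category H.
By R16 (it is read-only, it is classified as G, it has an admin role): it has attribute A.
By R29 (it has attribute A): it has marker T.
By R37 (it has marker T, it is in category H): it satisfies condition Z.
By R2 (it is tagged M, it has attribute C): it is in category D.
By R17 (it satisfies condition Z, it satisfies condition Y, it has an expired credential): it carries flag J.
By R28 (it carries flag J, it is in category D, it is elevated): it is in category B.
By R24 (it is in category B): it satisfies condition E.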